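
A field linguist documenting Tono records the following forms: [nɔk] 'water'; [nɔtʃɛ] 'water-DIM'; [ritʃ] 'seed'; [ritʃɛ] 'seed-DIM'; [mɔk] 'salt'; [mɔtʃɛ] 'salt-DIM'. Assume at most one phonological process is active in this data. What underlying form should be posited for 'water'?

/nɔk/

The stem for 'water' ends in [k] in [nɔk] but [tʃ] in [nɔtʃɛ].
If /tʃ/ were underlying and a rule turned it into [k] in isolation, 'seed' would also alternate; but it has [tʃ] in both [ritʃ] and [ritʃɛ].
The underlying segment must be /k/; /k/ becomes palato-alveolar [tʃ] before a front vowel, yielding [tʃ] there.
So 'water' = /nɔk/.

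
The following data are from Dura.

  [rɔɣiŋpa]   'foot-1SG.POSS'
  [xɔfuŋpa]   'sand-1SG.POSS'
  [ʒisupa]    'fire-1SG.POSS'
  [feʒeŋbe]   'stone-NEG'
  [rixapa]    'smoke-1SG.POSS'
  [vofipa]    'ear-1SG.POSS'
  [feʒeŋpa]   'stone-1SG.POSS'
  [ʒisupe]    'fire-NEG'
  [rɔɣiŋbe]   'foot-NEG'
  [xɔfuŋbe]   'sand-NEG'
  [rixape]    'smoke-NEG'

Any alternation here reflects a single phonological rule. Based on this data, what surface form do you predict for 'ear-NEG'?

The NEG suffix surfaces as [-be] and [-pe], depending on the final segment of the stem.
The 1SG.POSS suffix, which begins with [p], is invariant after every stem; so [p] is not altered by any rule here.
So the underlying form is /-be/, and voiced stops become voiceless after a vowel.
After 'ear', which ends in a vowel, the suffix surfaces as [-pe], giving [vofipe].

[vofipe]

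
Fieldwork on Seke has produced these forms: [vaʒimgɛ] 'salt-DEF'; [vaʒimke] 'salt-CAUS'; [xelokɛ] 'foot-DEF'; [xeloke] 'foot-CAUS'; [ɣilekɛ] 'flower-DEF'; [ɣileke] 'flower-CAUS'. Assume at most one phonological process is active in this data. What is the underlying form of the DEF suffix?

The DEF suffix surfaces as [-gɛ] and [-kɛ], depending on the final segment of the stem.
By contrast the CAUS suffix keeps its initial [k] throughout — that segment must be underlying.
The DEF suffix is therefore /-gɛ/ underlyingly, with post-vocalic devoicing: voiced stops become voiceless after a vowel.

/-gɛ/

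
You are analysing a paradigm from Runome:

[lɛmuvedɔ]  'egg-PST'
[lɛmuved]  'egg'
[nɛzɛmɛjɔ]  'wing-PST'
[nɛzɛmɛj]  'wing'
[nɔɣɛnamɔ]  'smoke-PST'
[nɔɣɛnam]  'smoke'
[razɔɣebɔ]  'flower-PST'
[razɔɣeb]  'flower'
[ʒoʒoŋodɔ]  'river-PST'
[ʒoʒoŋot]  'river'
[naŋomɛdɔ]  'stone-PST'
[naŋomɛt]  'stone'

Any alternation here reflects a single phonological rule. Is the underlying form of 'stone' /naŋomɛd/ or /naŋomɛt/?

/naŋomɛt/

'stone' shows [d] ~ [t] at the end of the stem ([naŋomɛdɔ] vs [naŋomɛt]).
Compare 'egg', with invariant [d] in [lɛmuvedɔ] and [lɛmuved]: an analysis with underlying /d/ and a rule producing [t] in isolation would wrongly predict alternation here too.
Therefore /t/ is basic and [d] is derived by intervocalic voicing (voiceless stops become voiced between vowels).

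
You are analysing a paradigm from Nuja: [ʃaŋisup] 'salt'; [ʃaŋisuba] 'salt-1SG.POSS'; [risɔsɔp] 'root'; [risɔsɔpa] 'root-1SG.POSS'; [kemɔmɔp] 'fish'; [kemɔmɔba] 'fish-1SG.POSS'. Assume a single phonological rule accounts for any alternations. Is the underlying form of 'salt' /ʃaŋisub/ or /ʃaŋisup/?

In [ʃaŋisup] and [ʃaŋisuba] the final segment of 'salt' alternates: [p] ~ [b].
The stem 'root' ([risɔsɔp], [risɔsɔpa]) shows [p] unchanged in both environments, so [p] cannot be basic with [b] derived before the 1SG.POSS suffix.
So /b/ is underlying, and a rule of word-final obstruent devoicing — voiced obstruents become voiceless word-finally — gives [p].

/ʃaŋisub/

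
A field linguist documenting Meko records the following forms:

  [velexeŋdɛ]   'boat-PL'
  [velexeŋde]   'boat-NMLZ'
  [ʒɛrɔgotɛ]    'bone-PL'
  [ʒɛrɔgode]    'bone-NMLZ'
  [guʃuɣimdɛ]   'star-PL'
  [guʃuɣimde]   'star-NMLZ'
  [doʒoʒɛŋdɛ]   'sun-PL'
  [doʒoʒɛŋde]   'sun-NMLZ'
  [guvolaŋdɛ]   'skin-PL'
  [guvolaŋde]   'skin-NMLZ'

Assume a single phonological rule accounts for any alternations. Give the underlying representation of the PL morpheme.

/-tɛ/

The PL suffix surfaces as [-dɛ] and [-tɛ], depending on the final segment of the stem.
By contrast the NMLZ suffix keeps its initial [d] throughout — that segment must be underlying.
The PL suffix is therefore /-tɛ/ underlyingly, with post-nasal voicing: voiceless stops become voiced after a nasal.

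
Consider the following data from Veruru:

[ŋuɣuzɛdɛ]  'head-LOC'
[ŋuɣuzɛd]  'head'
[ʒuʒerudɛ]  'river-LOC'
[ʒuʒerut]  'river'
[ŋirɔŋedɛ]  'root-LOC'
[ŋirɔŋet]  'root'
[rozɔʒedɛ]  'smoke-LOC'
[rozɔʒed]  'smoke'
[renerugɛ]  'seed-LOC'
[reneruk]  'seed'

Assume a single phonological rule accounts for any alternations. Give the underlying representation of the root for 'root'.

In [ŋirɔŋedɛ] and [ŋirɔŋet] the final segment of 'root' alternates: [d] ~ [t].
But 'smoke' keeps [d] in both environments ([rozɔʒedɛ], [rozɔʒed]), so there is no rule changing /d/ to [t] in isolation.
So /t/ is underlying, and a rule of intervocalic voicing — voiceless stops become voiced between vowels — gives [d].

/ŋirɔŋet/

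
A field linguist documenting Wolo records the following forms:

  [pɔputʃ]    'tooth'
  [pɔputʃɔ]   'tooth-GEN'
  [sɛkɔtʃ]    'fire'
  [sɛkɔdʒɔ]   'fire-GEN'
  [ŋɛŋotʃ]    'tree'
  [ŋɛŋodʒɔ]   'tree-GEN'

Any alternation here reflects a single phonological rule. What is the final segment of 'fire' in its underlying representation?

/dʒ/

The stem for 'fire' ends in [tʃ] in [sɛkɔtʃ] but [dʒ] in [sɛkɔdʒɔ].
But 'tooth' keeps [tʃ] in both environments ([pɔputʃ], [pɔputʃɔ]), so there is no rule changing /tʃ/ to [dʒ] before the GEN suffix.
Therefore /dʒ/ is basic and [tʃ] is derived by word-final obstruent devoicing (voiced obstruents become voiceless word-finally).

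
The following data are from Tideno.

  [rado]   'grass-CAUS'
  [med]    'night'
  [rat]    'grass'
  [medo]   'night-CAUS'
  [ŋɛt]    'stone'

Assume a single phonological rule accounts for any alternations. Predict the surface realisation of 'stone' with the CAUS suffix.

[ŋɛdo]

In [rado] and [rat] the final segment of 'grass' alternates: [d] ~ [t].
If /d/ were underlying and a rule turned it into [t] in isolation, 'night' would also alternate; but it has [d] in both [medo] and [med].
So /t/ is underlying, and a rule of intervocalic voicing — voiceless stops become voiced between vowels — gives [d].
From [ŋɛt] the stem 'stone' is /ŋɛt/; between vowels this yields [ŋɛdo].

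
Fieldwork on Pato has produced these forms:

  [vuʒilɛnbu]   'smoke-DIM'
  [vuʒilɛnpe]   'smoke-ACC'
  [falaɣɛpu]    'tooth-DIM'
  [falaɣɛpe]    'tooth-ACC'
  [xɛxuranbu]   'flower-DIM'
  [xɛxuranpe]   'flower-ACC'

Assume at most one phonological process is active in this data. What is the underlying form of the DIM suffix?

/-bu/

The DIM morpheme has two allomorphs, [-bu] and [-pu].
By contrast the ACC suffix keeps its initial [p] throughout — that segment must be underlying.
The DIM suffix is therefore /-bu/ underlyingly, with post-vocalic devoicing: voiced stops become voiceless after a vowel.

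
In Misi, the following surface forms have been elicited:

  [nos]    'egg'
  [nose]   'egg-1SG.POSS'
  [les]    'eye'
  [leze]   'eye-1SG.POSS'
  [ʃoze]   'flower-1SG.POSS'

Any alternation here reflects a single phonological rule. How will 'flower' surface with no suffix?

In [les] and [leze] the final segment of 'eye' alternates: [s] ~ [z].
The stem 'egg' ([nos], [nose]) shows [s] unchanged in both environments, so [s] cannot be basic with [z] derived before the 1SG.POSS suffix.
The alternation reflects word-final obstruent devoicing: voiced obstruents become voiceless word-finally. /z/ is underlying.
From [ʃoze] the stem 'flower' is /ʃoz/; word-finally this yields [ʃos].

[ʃos]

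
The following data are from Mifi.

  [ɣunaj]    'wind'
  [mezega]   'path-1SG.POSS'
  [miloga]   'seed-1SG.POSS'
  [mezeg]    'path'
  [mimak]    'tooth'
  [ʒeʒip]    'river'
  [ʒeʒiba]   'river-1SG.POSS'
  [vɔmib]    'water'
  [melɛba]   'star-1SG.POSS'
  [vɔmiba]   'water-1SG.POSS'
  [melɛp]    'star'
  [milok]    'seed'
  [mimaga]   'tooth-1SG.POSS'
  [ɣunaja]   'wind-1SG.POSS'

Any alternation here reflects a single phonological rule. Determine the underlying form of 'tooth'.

The stem for 'tooth' ends in [k] in [mimak] but [g] in [mimaga].
But 'path' keeps [g] in both environments ([mezeg], [mezega]), so there is no rule changing /g/ to [k] in isolation.
So /k/ is underlying, and a rule of intervocalic voicing — voiceless stops become voiced between vowels — gives [g].

/mimak/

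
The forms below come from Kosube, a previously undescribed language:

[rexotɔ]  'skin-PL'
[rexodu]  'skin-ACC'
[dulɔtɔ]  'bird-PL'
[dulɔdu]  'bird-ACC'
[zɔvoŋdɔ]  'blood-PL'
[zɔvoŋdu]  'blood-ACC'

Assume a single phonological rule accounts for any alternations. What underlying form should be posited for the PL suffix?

The PL suffix surfaces as [-dɔ] and [-tɔ], depending on the final segment of the stem.
By contrast the ACC suffix keeps its initial [d] throughout — that segment must be underlying.
So the underlying form is /-tɔ/, and voiceless stops become voiced after a nasal.

/-tɔ/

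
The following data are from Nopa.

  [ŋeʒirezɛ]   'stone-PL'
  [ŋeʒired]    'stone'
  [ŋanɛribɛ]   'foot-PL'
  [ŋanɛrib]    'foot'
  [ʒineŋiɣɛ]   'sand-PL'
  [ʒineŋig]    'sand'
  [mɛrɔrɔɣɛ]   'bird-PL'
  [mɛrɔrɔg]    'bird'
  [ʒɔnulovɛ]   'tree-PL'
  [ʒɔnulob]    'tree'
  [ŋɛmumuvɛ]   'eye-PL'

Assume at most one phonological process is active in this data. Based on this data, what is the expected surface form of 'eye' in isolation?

[ŋɛmumub]

The root 'tree' surfaces as [ʒɔnulovɛ] and [ʒɔnulob], with a stem-final [v] ~ [b] alternation.
The stem 'foot' ([ŋanɛribɛ], [ŋanɛrib]) shows [b] unchanged in both environments, so [b] cannot be basic with [v] derived before the PL suffix.
The underlying segment must be /v/; voiced fricatives become stops word-finally, yielding [b] there.
From [ŋɛmumuvɛ] the stem 'eye' is /ŋɛmumuv/; word-finally this yields [ŋɛmumub].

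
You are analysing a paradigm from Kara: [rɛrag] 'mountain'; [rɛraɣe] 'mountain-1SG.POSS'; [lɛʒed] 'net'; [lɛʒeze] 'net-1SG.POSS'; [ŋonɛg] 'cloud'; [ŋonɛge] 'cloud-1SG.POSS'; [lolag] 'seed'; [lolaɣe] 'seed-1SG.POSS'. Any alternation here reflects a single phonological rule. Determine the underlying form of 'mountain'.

/rɛraɣ/

The root 'mountain' surfaces as [rɛrag] and [rɛraɣe], with a stem-final [g] ~ [ɣ] alternation.
If /g/ were underlying and a rule turned it into [ɣ] before the 1SG.POSS suffix, 'cloud' would also alternate; but it has [g] in both [ŋonɛg] and [ŋonɛge].
So /ɣ/ is underlying, and a rule of word-final hardening — voiced fricatives become stops word-finally — gives [g].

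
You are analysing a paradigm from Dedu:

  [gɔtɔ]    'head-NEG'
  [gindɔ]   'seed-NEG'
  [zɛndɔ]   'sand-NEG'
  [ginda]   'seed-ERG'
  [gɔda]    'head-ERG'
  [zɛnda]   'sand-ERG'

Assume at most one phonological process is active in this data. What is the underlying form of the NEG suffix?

/-tɔ/

The NEG suffix surfaces as [-dɔ] and [-tɔ], depending on the final segment of the stem.
By contrast the ERG suffix keeps its initial [d] throughout — that segment must be underlying.
So the underlying form is /-tɔ/, and voiceless stops become voiced after a nasal.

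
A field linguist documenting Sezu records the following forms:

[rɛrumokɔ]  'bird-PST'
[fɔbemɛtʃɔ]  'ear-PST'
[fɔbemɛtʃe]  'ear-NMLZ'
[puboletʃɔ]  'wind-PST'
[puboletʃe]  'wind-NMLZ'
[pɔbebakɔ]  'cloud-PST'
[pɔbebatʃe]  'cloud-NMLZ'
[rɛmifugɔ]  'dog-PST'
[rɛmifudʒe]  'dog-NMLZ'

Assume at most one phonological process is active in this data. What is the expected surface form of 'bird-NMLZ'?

[rɛrumotʃe]

In [pɔbebakɔ] and [pɔbebatʃe] the final segment of 'cloud' alternates: [k] ~ [tʃ].
If /tʃ/ were underlying and a rule turned it into [k] before the PST suffix, 'ear' would also alternate; but it has [tʃ] in both [fɔbemɛtʃɔ] and [fɔbemɛtʃe].
So /k/ is underlying, and a rule of palatalization before a front vowel — /k/ and /g/ become palato-alveolar [tʃ] and [dʒ] before a front vowel — gives [tʃ].
The one attested form of 'bird', [rɛrumokɔ], shows underlying /rɛrumok/. Applying the same rule before a front vowel gives [rɛrumotʃe].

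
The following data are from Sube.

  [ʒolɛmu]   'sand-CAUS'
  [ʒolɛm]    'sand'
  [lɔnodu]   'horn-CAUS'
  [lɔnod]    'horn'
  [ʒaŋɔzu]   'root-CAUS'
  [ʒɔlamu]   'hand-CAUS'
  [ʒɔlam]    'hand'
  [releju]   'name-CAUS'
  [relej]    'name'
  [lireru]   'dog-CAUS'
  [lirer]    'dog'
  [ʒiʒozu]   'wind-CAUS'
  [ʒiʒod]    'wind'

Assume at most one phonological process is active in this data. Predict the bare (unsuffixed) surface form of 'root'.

[ʒaŋɔd]

The stem for 'wind' ends in [z] in [ʒiʒozu] but [d] in [ʒiʒod].
The stem 'horn' ([lɔnodu], [lɔnod]) shows [d] unchanged in both environments, so [d] cannot be basic with [z] derived before the CAUS suffix.
So /z/ is underlying, and a rule of word-final hardening — voiced fricatives become stops word-finally — gives [d].
From [ʒaŋɔzu] the stem 'root' is /ʒaŋɔz/; word-finally this yields [ʒaŋɔd].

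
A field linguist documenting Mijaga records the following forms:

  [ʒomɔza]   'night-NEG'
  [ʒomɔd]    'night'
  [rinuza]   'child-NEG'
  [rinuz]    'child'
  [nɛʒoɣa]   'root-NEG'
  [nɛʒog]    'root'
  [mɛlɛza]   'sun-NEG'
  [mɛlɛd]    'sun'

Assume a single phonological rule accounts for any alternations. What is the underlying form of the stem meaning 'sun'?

/mɛlɛd/

In [mɛlɛza] and [mɛlɛd] the final segment of 'sun' alternates: [z] ~ [d].
Compare 'child', with invariant [z] in [rinuza] and [rinuz]: an analysis with underlying /z/ and a rule producing [d] in isolation would wrongly predict alternation here too.
The alternation reflects intervocalic spirantization: voiced stops become fricatives between vowels. /d/ is underlying.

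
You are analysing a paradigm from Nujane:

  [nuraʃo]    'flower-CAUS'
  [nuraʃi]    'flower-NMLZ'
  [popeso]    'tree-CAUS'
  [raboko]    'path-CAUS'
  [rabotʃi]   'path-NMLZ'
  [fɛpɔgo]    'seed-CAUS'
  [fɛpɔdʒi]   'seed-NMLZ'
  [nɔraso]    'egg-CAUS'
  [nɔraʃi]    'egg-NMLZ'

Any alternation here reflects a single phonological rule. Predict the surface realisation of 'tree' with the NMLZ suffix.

In [nɔraso] and [nɔraʃi] the final segment of 'egg' alternates: [s] ~ [ʃ].
But 'flower' keeps [ʃ] in both environments ([nuraʃo], [nuraʃi]), so there is no rule changing /ʃ/ to [s] before the CAUS suffix.
The alternation reflects palatalization before a front vowel: /k/, /g/ and /s/ become palato-alveolar [tʃ], [dʒ] and [ʃ] before a front vowel. /s/ is underlying.
From [popeso] the stem 'tree' is /popes/; before a front vowel this yields [popeʃi].

[popeʃi]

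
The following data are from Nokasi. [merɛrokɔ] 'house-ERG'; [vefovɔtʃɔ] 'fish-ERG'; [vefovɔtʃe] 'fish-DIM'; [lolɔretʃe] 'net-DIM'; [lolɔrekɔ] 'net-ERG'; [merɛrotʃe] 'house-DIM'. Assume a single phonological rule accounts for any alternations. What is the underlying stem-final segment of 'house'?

'house' shows [k] ~ [tʃ] at the end of the stem ([merɛrokɔ] vs [merɛrotʃe]).
If /tʃ/ were underlying and a rule turned it into [k] before the ERG suffix, 'fish' would also alternate; but it has [tʃ] in both [vefovɔtʃɔ] and [vefovɔtʃe].
The alternation reflects palatalization before a front vowel: /k/ becomes palato-alveolar [tʃ] before a front vowel. /k/ is underlying.

/k/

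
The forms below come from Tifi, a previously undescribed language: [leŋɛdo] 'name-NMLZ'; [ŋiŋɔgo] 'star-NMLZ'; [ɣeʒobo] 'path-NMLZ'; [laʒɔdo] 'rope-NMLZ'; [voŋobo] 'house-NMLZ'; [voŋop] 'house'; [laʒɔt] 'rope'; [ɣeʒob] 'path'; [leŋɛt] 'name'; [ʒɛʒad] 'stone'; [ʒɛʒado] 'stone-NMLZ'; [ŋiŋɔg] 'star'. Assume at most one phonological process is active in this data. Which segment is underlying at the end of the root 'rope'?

In [laʒɔdo] and [laʒɔt] the final segment of 'rope' alternates: [d] ~ [t].
If /d/ were underlying and a rule turned it into [t] in isolation, 'stone' would also alternate; but it has [d] in both [ʒɛʒado] and [ʒɛʒad].
The alternation reflects intervocalic voicing: voiceless stops become voiced between vowels. /t/ is underlying.

/t/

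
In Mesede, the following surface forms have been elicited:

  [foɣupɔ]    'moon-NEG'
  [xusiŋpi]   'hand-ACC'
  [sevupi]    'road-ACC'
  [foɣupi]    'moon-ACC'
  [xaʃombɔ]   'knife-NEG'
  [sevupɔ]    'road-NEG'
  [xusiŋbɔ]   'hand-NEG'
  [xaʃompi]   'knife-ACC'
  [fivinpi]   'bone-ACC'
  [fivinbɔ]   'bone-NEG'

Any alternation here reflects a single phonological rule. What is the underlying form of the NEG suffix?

/-bɔ/

The NEG suffix surfaces as [-bɔ] and [-pɔ], depending on the final segment of the stem.
The ACC suffix, which begins with [p], is invariant after every stem; so [p] is not altered by any rule here.
So the underlying form is /-bɔ/, and voiced stops become voiceless after a vowel.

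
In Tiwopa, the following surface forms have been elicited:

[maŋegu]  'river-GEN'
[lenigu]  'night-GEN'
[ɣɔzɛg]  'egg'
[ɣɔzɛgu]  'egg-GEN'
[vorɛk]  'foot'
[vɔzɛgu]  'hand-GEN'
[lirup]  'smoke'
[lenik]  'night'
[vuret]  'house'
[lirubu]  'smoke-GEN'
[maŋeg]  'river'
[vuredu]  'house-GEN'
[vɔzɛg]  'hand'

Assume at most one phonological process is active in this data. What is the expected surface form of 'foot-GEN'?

In [lenigu] and [lenik] the final segment of 'night' alternates: [g] ~ [k].
But 'egg' keeps [g] in both environments ([ɣɔzɛgu], [ɣɔzɛg]), so there is no rule changing /g/ to [k] in isolation.
Therefore /k/ is basic and [g] is derived by intervocalic voicing (voiceless stops become voiced between vowels).
The one attested form of 'foot', [vorɛk], shows underlying /vorɛk/. Applying the same rule between vowels gives [vorɛgu].

[vorɛgu]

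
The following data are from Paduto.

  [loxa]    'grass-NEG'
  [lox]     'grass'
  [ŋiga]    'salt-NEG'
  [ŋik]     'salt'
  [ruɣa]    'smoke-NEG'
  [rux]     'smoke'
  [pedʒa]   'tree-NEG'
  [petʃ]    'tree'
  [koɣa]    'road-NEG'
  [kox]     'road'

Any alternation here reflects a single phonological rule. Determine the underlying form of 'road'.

/koɣ/

In [koɣa] and [kox] the final segment of 'road' alternates: [ɣ] ~ [x].
Compare 'grass', with invariant [x] in [loxa] and [lox]: an analysis with underlying /x/ and a rule producing [ɣ] before the NEG suffix would wrongly predict alternation here too.
So /ɣ/ is underlying, and a rule of word-final obstruent devoicing — voiced obstruents become voiceless word-finally — gives [x].
Hence 'road' is /koɣ/ underlyingly.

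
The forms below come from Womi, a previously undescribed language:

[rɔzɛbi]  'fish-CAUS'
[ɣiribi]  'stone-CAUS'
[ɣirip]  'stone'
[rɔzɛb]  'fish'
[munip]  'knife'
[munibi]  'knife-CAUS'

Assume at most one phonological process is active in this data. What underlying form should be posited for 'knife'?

/munip/

'knife' shows [b] ~ [p] at the end of the stem ([munibi] vs [munip]).
The stem 'fish' ([rɔzɛbi], [rɔzɛb]) shows [b] unchanged in both environments, so [b] cannot be basic with [p] derived in isolation.
So /p/ is underlying, and a rule of intervocalic voicing — voiceless stops become voiced between vowels — gives [b].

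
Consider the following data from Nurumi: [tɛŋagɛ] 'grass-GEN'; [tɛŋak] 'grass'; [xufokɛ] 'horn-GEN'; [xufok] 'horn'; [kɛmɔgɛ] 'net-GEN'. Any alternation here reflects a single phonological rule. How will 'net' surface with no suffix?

The stem for 'grass' ends in [k] in [tɛŋak] but [g] in [tɛŋagɛ].
If /k/ were underlying and a rule turned it into [g] before the GEN suffix, 'horn' would also alternate; but it has [k] in both [xufok] and [xufokɛ].
Therefore /g/ is basic and [k] is derived by word-final obstruent devoicing (voiced obstruents become voiceless word-finally).
The one attested form of 'net', [kɛmɔgɛ], shows underlying /kɛmɔg/. Applying the same rule word-finally gives [kɛmɔk].

[kɛmɔk]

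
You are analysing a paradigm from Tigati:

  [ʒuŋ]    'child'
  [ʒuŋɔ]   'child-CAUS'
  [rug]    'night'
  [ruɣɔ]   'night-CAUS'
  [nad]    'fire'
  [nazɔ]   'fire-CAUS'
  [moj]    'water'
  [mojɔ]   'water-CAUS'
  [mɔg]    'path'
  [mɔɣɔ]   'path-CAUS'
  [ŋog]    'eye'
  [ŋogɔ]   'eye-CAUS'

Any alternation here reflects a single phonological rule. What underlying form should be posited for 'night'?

/ruɣ/

The stem for 'night' ends in [g] in [rug] but [ɣ] in [ruɣɔ].
The stem 'eye' ([ŋog], [ŋogɔ]) shows [g] unchanged in both environments, so [g] cannot be basic with [ɣ] derived before the CAUS suffix.
Therefore /ɣ/ is basic and [g] is derived by word-final hardening (voiced fricatives become stops word-finally).
Hence 'night' is /ruɣ/ underlyingly.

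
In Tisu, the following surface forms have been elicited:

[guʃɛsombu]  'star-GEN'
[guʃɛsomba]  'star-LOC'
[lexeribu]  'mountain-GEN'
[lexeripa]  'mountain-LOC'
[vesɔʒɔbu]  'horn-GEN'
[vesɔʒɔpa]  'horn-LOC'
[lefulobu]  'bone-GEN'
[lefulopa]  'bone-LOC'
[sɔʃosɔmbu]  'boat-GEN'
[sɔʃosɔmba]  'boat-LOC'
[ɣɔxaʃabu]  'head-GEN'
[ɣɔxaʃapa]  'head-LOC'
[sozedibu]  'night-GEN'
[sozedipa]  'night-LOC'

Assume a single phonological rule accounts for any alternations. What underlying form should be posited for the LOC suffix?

The LOC suffix surfaces as [-ba] and [-pa], depending on the final segment of the stem.
By contrast the GEN suffix keeps its initial [b] throughout — that segment must be underlying.
The LOC suffix is therefore /-pa/ underlyingly, with post-nasal voicing: voiceless stops become voiced after a nasal.

/-pa/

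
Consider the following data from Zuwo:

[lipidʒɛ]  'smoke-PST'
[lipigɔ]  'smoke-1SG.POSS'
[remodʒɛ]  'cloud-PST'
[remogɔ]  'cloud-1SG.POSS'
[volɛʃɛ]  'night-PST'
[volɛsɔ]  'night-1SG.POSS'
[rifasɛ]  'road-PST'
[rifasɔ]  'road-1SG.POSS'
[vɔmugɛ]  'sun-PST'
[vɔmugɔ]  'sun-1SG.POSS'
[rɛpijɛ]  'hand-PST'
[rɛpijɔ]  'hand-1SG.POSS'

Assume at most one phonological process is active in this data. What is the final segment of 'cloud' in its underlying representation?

/dʒ/

In [remodʒɛ] and [remogɔ] the final segment of 'cloud' alternates: [dʒ] ~ [g].
Compare 'sun', with invariant [g] in [vɔmugɛ] and [vɔmugɔ]: an analysis with underlying /g/ and a rule producing [dʒ] before the PST suffix would wrongly predict alternation here too.
The alternation reflects depalatalization: palato-alveolar /dʒ/ and /ʃ/ become [g] and [s] when no front vowel follows. /dʒ/ is underlying.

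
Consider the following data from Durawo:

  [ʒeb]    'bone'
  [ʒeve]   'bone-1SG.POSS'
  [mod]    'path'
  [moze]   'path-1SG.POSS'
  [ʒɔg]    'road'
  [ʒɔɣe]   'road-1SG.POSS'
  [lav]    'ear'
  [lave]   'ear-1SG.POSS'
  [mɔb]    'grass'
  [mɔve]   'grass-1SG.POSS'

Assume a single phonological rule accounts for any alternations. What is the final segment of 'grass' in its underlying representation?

/b/

The root 'grass' surfaces as [mɔb] and [mɔve], with a stem-final [b] ~ [v] alternation.
If /v/ were underlying and a rule turned it into [b] in isolation, 'ear' would also alternate; but it has [v] in both [lav] and [lave].
Therefore /b/ is basic and [v] is derived by intervocalic spirantization (voiced stops become fricatives between vowels).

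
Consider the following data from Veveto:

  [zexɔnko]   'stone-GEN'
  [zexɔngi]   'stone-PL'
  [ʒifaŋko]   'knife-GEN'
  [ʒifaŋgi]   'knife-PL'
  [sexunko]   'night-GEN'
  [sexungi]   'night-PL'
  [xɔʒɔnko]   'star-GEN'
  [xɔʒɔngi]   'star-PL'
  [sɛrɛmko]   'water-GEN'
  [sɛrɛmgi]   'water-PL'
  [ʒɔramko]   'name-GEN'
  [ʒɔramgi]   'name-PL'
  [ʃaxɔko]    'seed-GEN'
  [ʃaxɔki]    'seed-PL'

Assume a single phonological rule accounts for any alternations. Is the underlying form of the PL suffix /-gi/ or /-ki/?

/-gi/

The PL morpheme has two allomorphs, [-gi] and [-ki].
By contrast the GEN suffix keeps its initial [k] throughout — that segment must be underlying.
So the underlying form is /-gi/, and voiced stops become voiceless after a vowel.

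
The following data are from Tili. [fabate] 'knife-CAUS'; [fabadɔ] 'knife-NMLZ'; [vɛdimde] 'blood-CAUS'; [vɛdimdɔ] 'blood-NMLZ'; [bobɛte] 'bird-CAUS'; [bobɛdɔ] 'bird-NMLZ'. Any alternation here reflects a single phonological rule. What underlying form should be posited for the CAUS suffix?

/-te/

The CAUS morpheme has two allomorphs, [-de] and [-te].
The NMLZ suffix, which begins with [d], is invariant after every stem; so [d] is not altered by any rule here.
So the underlying form is /-te/, and voiceless stops become voiced after a nasal.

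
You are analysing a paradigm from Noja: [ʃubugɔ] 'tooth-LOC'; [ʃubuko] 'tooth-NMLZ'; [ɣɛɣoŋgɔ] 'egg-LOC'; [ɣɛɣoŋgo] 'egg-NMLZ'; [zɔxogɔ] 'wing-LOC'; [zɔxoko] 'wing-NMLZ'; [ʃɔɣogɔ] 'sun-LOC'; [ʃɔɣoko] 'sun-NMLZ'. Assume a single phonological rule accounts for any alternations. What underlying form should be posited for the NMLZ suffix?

The NMLZ suffix surfaces as [-go] and [-ko], depending on the final segment of the stem.
By contrast the LOC suffix keeps its initial [g] throughout — that segment must be underlying.
So the underlying form is /-ko/, and voiceless stops become voiced after a nasal.

/-ko/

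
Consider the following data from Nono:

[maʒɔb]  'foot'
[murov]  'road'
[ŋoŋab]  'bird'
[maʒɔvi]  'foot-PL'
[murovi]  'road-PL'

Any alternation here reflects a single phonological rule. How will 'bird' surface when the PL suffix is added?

The stem for 'foot' ends in [b] in [maʒɔb] but [v] in [maʒɔvi].
Compare 'road', with invariant [v] in [murov] and [murovi]: an analysis with underlying /v/ and a rule producing [b] in isolation would wrongly predict alternation here too.
The underlying segment must be /b/; voiced stops become fricatives between vowels, yielding [v] there.
The one attested form of 'bird', [ŋoŋab], shows underlying /ŋoŋab/. Applying the same rule between vowels gives [ŋoŋavi].

[ŋoŋavi]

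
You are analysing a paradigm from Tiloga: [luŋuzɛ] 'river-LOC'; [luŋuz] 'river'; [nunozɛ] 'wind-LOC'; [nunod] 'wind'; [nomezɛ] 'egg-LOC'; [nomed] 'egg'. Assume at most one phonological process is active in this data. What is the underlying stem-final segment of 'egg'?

'egg' shows [z] ~ [d] at the end of the stem ([nomezɛ] vs [nomed]).
If /z/ were underlying and a rule turned it into [d] in isolation, 'river' would also alternate; but it has [z] in both [luŋuzɛ] and [luŋuz].
So /d/ is underlying, and a rule of intervocalic spirantization — voiced stops become fricatives between vowels — gives [z].

/d/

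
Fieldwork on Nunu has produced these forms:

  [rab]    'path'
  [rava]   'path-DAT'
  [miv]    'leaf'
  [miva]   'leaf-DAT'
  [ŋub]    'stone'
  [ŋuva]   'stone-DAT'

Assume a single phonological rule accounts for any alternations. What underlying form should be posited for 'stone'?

In [ŋub] and [ŋuva] the final segment of 'stone' alternates: [b] ~ [v].
If /v/ were underlying and a rule turned it into [b] in isolation, 'leaf' would also alternate; but it has [v] in both [miv] and [miva].
The underlying segment must be /b/; voiced stops become fricatives between vowels, yielding [v] there.
The underlying form of 'stone' is therefore /ŋub/.

/ŋub/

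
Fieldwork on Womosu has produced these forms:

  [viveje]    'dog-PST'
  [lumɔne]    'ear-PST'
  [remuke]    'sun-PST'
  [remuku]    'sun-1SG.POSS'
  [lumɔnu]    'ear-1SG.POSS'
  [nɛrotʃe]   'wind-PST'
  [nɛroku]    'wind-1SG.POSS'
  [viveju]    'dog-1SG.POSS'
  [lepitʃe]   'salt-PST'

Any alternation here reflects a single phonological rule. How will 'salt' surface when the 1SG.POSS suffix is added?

[lepiku]

In [nɛrotʃe] and [nɛroku] the final segment of 'wind' alternates: [tʃ] ~ [k].
But 'sun' keeps [k] in both environments ([remuke], [remuku]), so there is no rule changing /k/ to [tʃ] before the PST suffix.
So /tʃ/ is underlying, and a rule of depalatalization — palato-alveolar /tʃ/ becomes [k] when no front vowel follows — gives [k].
The one attested form of 'salt', [lepitʃe], shows underlying /lepitʃ/. Applying the same rule when no front vowel follows gives [lepiku].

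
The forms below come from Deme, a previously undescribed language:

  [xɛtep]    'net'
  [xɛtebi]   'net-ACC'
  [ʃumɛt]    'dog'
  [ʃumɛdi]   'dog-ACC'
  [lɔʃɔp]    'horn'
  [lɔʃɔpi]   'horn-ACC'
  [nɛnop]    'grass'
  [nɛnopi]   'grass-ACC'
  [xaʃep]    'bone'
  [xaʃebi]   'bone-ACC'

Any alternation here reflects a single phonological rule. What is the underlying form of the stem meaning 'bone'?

/xaʃeb/

The root 'bone' surfaces as [xaʃep] and [xaʃebi], with a stem-final [p] ~ [b] alternation.
But 'horn' keeps [p] in both environments ([lɔʃɔp], [lɔʃɔpi]), so there is no rule changing /p/ to [b] before the ACC suffix.
The alternation reflects word-final obstruent devoicing: voiced obstruents become voiceless word-finally. /b/ is underlying.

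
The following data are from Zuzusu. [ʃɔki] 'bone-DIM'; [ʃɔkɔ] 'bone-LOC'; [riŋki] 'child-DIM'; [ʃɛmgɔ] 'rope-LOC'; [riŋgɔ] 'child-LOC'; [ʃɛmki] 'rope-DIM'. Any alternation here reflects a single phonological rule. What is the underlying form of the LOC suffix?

The LOC morpheme has two allomorphs, [-gɔ] and [-kɔ].
By contrast the DIM suffix keeps its initial [k] throughout — that segment must be underlying.
So the underlying form is /-gɔ/, and voiced stops become voiceless after a vowel.

/-gɔ/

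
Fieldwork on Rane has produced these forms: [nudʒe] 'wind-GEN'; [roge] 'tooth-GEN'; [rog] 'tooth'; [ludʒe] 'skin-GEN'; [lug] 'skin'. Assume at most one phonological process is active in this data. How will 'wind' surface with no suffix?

The root 'skin' surfaces as [ludʒe] and [lug], with a stem-final [dʒ] ~ [g] alternation.
But 'tooth' keeps [g] in both environments ([roge], [rog]), so there is no rule changing /g/ to [dʒ] before the GEN suffix.
The underlying segment must be /dʒ/; palato-alveolar /dʒ/ becomes [g] when no front vowel follows, yielding [g] there.
From [nudʒe] the stem 'wind' is /nudʒ/; when no front vowel follows this yields [nug].

[nug]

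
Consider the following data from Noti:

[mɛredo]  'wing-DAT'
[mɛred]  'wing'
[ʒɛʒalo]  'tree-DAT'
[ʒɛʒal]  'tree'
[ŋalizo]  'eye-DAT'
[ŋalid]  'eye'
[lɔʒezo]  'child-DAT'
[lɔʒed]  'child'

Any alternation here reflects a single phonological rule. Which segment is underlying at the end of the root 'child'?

'child' shows [z] ~ [d] at the end of the stem ([lɔʒezo] vs [lɔʒed]).
But 'wing' keeps [d] in both environments ([mɛredo], [mɛred]), so there is no rule changing /d/ to [z] before the DAT suffix.
The alternation reflects word-final hardening: voiced fricatives become stops word-finally. /z/ is underlying.

/z/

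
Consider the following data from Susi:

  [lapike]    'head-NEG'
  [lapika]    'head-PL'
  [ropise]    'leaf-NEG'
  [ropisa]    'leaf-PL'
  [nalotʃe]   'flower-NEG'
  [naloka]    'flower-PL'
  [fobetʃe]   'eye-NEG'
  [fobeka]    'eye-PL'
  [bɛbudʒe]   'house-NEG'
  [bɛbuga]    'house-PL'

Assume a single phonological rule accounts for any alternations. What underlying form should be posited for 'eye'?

The stem for 'eye' ends in [tʃ] in [fobetʃe] but [k] in [fobeka].
But 'head' keeps [k] in both environments ([lapike], [lapika]), so there is no rule changing /k/ to [tʃ] before the NEG suffix.
The alternation reflects depalatalization: palato-alveolar /tʃ/ and /dʒ/ become [k] and [g] when no front vowel follows. /tʃ/ is underlying.
The underlying form of 'eye' is therefore /fobetʃ/.

/fobetʃ/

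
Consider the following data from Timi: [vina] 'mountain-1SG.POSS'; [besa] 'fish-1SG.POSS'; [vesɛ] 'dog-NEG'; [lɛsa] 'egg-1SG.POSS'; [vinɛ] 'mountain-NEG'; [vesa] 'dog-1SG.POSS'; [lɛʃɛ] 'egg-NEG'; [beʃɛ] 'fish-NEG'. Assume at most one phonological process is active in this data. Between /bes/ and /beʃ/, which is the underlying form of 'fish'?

/beʃ/

In [besa] and [beʃɛ] the final segment of 'fish' alternates: [s] ~ [ʃ].
The stem 'dog' ([vesa], [vesɛ]) shows [s] unchanged in both environments, so [s] cannot be basic with [ʃ] derived before the NEG suffix.
The alternation reflects depalatalization: palato-alveolar /ʃ/ becomes [s] when no front vowel follows. /ʃ/ is underlying.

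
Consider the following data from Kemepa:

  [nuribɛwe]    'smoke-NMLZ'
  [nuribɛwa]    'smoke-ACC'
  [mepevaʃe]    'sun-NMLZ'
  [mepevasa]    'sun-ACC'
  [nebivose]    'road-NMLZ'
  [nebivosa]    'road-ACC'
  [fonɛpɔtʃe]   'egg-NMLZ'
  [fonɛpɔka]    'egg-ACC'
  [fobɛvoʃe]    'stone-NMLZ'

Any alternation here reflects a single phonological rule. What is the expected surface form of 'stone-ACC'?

[fobɛvosa]

'sun' shows [ʃ] ~ [s] at the end of the stem ([mepevaʃe] vs [mepevasa]).
The stem 'road' ([nebivose], [nebivosa]) shows [s] unchanged in both environments, so [s] cannot be basic with [ʃ] derived before the NMLZ suffix.
The alternation reflects depalatalization: palato-alveolar /tʃ/ and /ʃ/ become [k] and [s] when no front vowel follows. /ʃ/ is underlying.
From [fobɛvoʃe] the stem 'stone' is /fobɛvoʃ/; when no front vowel follows this yields [fobɛvosa].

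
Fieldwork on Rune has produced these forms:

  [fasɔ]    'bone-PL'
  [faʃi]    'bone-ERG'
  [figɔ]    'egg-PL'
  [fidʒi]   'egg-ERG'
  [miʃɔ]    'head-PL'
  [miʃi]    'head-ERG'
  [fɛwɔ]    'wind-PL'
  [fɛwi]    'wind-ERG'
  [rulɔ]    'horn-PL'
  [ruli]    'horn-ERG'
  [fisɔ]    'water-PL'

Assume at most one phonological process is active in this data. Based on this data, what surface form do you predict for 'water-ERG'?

The root 'bone' surfaces as [fasɔ] and [faʃi], with a stem-final [s] ~ [ʃ] alternation.
But 'head' keeps [ʃ] in both environments ([miʃɔ], [miʃi]), so there is no rule changing /ʃ/ to [s] before the PL suffix.
So /s/ is underlying, and a rule of palatalization before a front vowel — /g/ and /s/ become palato-alveolar [dʒ] and [ʃ] before a front vowel — gives [ʃ].
The one attested form of 'water', [fisɔ], shows underlying /fis/. Applying the same rule before a front vowel gives [fiʃi].

[fiʃi]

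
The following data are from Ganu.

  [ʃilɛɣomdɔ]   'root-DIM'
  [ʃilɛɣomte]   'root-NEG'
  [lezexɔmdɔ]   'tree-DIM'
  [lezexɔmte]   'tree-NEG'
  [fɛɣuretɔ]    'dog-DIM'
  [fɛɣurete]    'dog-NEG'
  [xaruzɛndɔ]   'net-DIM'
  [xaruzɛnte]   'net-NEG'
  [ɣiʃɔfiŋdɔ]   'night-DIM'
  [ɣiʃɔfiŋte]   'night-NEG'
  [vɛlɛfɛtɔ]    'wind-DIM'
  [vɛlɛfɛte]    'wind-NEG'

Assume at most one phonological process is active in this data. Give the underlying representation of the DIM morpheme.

The DIM morpheme has two allomorphs, [-dɔ] and [-tɔ].
By contrast the NEG suffix keeps its initial [t] throughout — that segment must be underlying.
So the underlying form is /-dɔ/, and voiced stops become voiceless after a vowel.

/-dɔ/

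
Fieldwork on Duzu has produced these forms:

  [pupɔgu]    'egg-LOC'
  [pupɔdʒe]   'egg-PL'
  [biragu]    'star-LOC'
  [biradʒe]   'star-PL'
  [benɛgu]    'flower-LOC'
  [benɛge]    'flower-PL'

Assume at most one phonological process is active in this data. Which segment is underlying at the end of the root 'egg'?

The root 'egg' surfaces as [pupɔgu] and [pupɔdʒe], with a stem-final [g] ~ [dʒ] alternation.
Compare 'flower', with invariant [g] in [benɛgu] and [benɛge]: an analysis with underlying /g/ and a rule producing [dʒ] before the PL suffix would wrongly predict alternation here too.
The alternation reflects depalatalization: palato-alveolar /dʒ/ becomes [g] when no front vowel follows. /dʒ/ is underlying.

/dʒ/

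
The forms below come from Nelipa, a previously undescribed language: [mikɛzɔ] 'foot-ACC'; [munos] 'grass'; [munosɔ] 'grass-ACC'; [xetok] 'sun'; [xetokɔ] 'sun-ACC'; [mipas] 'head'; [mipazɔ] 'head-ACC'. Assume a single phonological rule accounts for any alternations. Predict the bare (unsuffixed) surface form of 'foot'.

[mikɛs]

'head' shows [s] ~ [z] at the end of the stem ([mipas] vs [mipazɔ]).
If /s/ were underlying and a rule turned it into [z] before the ACC suffix, 'grass' would also alternate; but it has [s] in both [munos] and [munosɔ].
So /z/ is underlying, and a rule of word-final obstruent devoicing — voiced obstruents become voiceless word-finally — gives [s].
From [mikɛzɔ] the stem 'foot' is /mikɛz/; word-finally this yields [mikɛs].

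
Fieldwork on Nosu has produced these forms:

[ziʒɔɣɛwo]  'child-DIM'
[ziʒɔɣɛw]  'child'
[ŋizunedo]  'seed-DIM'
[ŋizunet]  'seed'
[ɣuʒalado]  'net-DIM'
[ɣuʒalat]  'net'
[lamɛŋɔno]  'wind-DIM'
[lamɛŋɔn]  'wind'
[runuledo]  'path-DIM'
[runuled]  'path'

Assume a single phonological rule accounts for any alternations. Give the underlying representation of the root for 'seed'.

/ŋizunet/

The stem for 'seed' ends in [d] in [ŋizunedo] but [t] in [ŋizunet].
If /d/ were underlying and a rule turned it into [t] in isolation, 'path' would also alternate; but it has [d] in both [runuledo] and [runuled].
Therefore /t/ is basic and [d] is derived by intervocalic voicing (voiceless stops become voiced between vowels).
Hence 'seed' is /ŋizunet/ underlyingly.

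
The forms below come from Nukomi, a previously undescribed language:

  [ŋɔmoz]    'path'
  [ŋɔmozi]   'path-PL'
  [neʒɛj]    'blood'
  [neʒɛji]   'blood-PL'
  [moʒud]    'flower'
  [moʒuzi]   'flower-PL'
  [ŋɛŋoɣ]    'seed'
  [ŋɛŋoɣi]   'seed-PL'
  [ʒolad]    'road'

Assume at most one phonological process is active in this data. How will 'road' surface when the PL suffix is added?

[ʒolazi]

The root 'flower' surfaces as [moʒud] and [moʒuzi], with a stem-final [d] ~ [z] alternation.
Compare 'path', with invariant [z] in [ŋɔmoz] and [ŋɔmozi]: an analysis with underlying /z/ and a rule producing [d] in isolation would wrongly predict alternation here too.
The alternation reflects intervocalic spirantization: voiced stops become fricatives between vowels. /d/ is underlying.
The one attested form of 'road', [ʒolad], shows underlying /ʒolad/. Applying the same rule between vowels gives [ʒolazi].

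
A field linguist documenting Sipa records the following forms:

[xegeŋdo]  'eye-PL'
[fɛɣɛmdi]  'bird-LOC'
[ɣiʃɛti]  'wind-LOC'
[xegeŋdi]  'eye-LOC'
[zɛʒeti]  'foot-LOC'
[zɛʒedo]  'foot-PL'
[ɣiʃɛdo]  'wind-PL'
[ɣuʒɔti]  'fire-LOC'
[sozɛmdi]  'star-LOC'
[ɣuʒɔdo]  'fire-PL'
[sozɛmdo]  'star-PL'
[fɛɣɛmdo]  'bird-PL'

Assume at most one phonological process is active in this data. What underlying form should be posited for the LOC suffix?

The LOC suffix surfaces as [-di] and [-ti], depending on the final segment of the stem.
By contrast the PL suffix keeps its initial [d] throughout — that segment must be underlying.
The LOC suffix is therefore /-ti/ underlyingly, with post-nasal voicing: voiceless stops become voiced after a nasal.

/-ti/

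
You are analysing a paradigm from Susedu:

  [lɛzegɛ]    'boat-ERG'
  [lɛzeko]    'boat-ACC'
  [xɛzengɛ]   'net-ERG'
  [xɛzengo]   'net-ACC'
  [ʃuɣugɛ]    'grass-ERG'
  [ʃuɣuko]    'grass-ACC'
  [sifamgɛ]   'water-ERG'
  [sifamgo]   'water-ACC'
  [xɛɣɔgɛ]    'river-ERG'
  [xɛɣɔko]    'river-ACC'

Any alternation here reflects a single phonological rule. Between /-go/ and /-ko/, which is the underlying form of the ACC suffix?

/-ko/

The ACC suffix surfaces as [-go] and [-ko], depending on the final segment of the stem.
By contrast the ERG suffix keeps its initial [g] throughout — that segment must be underlying.
The ACC suffix is therefore /-ko/ underlyingly, with post-nasal voicing: voiceless stops become voiced after a nasal.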